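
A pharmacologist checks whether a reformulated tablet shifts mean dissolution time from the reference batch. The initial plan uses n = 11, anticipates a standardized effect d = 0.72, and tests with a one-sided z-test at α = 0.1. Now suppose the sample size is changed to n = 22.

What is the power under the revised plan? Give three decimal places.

Power ≈ 0.982

With n = 22: δ = d·√n = 0.72 × √22 = 3.3771. Critical value z_{0.1} = 1.282.
Revised power = P(Z > 1.282 − δ) = Φ(2.096) = 0.9819.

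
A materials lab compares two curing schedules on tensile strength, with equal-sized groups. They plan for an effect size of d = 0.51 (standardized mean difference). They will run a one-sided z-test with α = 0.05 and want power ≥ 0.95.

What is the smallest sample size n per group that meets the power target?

For power 0.95 need Φ(δ − z_{0.05}) = 0.95, so δ = z_{0.05} + z_{0.05} = 1.645 + 1.645 = 3.290.
δ = d·√(n/2) ⇒ n = 2(δ/d)² = 2 × (3.290 / 0.51)² = 83.22.
Round up to the next whole unit.

n = 84 per group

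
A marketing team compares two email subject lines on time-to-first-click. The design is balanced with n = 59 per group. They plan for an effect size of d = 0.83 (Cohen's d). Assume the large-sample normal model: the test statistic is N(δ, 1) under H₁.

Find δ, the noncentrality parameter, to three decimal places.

δ = d·√(n/2) = 0.83 × √(59/2) = 4.5081

δ ≈ 4.508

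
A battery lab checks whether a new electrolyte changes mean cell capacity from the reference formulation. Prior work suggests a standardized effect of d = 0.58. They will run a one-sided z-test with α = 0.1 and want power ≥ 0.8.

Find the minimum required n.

Set Φ(δ − 1.282) = 0.8; then δ − 1.282 = Φ⁻¹(0.8) = 0.842, giving δ = 2.123.
δ = d·√n ⇒ n = (δ/d)² = (2.123 / 0.58)² = 13.40.
Round up to the next whole unit.

n = 14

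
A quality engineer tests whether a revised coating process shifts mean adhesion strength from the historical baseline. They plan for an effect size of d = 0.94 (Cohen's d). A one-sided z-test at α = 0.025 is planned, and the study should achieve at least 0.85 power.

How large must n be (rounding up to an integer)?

For power 0.85 need Φ(δ − z_{0.025}) = 0.85, so δ = z_{0.025} + z_{0.15} = 1.960 + 1.036 = 2.996.
δ = d·√n ⇒ n = (δ/d)² = (2.996 / 0.94)² = 10.16.
Rounding up, n = 11.

n = 11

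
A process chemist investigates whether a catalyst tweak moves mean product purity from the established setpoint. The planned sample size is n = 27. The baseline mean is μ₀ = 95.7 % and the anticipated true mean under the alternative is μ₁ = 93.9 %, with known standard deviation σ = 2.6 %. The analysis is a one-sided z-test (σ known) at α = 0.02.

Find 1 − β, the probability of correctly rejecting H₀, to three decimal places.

Standardized effect: d = |μ₁ − μ₀| / σ = |93.9 − 95.7| / 2.6 = 0.6923
Noncentrality parameter: δ = d·√n = 0.6923 × √27 = 3.5973
Critical value for a one-sided test at α = 0.02: z_α = 2.054.
Power = P(Z > 2.054 − δ) = Φ(1.544) = 0.9387.

Power ≈ 0.939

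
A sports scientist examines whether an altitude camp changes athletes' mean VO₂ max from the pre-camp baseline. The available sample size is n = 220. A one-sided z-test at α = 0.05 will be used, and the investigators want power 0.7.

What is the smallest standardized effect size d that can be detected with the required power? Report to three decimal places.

d ≈ 0.146

Need Φ(δ − 1.645) = 0.7, so δ = 1.645 + 0.524 = 2.169.
δ = d·√n ⇒ d = δ/√n = 2.169/√220 = 0.1463.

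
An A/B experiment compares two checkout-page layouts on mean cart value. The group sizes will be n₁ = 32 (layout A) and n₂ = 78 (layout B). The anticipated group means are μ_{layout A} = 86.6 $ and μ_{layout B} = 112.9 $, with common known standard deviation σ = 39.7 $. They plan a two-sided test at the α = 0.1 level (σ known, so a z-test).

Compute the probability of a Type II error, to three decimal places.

β ≈ 0.065

Standardized effect: d = |μ_{layout A} − μ_{layout B}| / σ = |86.6 − 112.9| / 39.7 = 0.6625
Noncentrality parameter: δ = d / √(1/n₁ + 1/n₂) = 0.6625 / √(1/32 + 1/78) = 3.1557
Two-sided α = 0.1 → critical value z_{0.05} = 1.645.
Power = Φ(δ − 1.645) + Φ(−δ − 1.645) = Φ(1.511) + Φ(-4.801) = 0.9346 + 0.0000 = 0.9346.
Type II error: β = 1 − power = 1 − 0.9346 = 0.0654.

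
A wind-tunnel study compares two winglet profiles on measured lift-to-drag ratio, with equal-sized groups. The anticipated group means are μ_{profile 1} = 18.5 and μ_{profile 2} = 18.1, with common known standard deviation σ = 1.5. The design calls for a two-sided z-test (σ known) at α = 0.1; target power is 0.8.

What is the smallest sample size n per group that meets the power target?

n = 174 per group

Standardized effect: d = |μ_{profile 1} − μ_{profile 2}| / σ = |18.5 − 18.1| / 1.5 = 0.2667
Set Φ(δ − 1.645) = 0.8; then δ − 1.645 = Φ⁻¹(0.8) = 0.842, giving δ = 2.486.
(Ignoring the negligible lower-tail rejection probability gives the usual closed-form inversion.)
δ = d·√(n/2) ⇒ n = 2(δ/d)² = 2 × (2.486 / 0.2667)² = 173.88.
Rounding up, n = 174 per group.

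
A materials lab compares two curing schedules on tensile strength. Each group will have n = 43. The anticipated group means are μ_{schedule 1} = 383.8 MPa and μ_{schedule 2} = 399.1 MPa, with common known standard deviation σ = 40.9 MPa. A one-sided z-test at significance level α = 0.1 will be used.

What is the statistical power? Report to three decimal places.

Standardized effect: d = |μ_{schedule 1} − μ_{schedule 2}| / σ = |383.8 − 399.1| / 40.9 = 0.3741
Noncentrality parameter: δ = d·√(n/2) = 0.3741 × √(43/2) = 1.7346
Critical value for a one-sided test at α = 0.1: z_α = 1.282.
Power = Φ(δ − 1.282) = Φ(0.453) = 0.6747.

Power ≈ 0.675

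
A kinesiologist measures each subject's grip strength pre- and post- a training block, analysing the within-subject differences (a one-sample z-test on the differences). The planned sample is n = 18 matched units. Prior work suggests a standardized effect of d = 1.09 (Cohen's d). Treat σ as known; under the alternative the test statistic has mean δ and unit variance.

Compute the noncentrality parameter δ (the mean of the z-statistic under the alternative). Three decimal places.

δ = d·√n = 1.09 × √18 = 4.6245

δ ≈ 4.624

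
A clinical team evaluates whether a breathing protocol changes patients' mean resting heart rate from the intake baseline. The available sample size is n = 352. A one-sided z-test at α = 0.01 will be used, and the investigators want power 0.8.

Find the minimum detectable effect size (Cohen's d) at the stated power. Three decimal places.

Required noncentrality: δ = z_{0.01} + z_{0.20} = 2.326 + 0.842 = 3.168.
δ = d·√n ⇒ d = δ/√n = 3.168/√352 = 0.1689.

d ≈ 0.169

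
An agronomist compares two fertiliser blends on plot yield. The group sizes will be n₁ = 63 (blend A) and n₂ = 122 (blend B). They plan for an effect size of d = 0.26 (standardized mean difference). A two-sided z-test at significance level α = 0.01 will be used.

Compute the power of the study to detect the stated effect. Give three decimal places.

Noncentrality parameter: δ = d / √(1/n₁ + 1/n₂) = 0.26 / √(1/63 + 1/122) = 1.6759
Two-sided α = 0.01 → critical value z_{0.005} = 2.576.
Power = Φ(δ − 2.576) + Φ(−δ − 2.576) = Φ(-0.900) + Φ(-4.252) = 0.1841 + 0.0000 = 0.1841.

Power ≈ 0.184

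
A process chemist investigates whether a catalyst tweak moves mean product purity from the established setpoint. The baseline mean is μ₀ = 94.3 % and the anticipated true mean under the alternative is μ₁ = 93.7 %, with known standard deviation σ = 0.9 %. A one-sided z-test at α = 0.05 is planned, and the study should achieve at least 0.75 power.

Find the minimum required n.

Standardized effect: d = |μ₁ − μ₀| / σ = |93.7 − 94.3| / 0.9 = 0.6667
Set Φ(δ − 1.645) = 0.75; then δ − 1.645 = Φ⁻¹(0.75) = 0.674, giving δ = 2.319.
δ = d·√n ⇒ n = (δ/d)² = (2.319 / 0.6667)² = 12.10.
Round up to the next whole unit.

n = 13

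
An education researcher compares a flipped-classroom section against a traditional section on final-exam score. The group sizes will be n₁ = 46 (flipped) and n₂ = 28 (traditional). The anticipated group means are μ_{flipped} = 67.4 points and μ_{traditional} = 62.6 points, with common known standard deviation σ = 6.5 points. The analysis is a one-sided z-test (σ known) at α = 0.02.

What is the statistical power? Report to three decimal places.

Power ≈ 0.848

Standardized effect: d = |μ_{flipped} − μ_{traditional}| / σ = |67.4 − 62.6| / 6.5 = 0.7385
Noncentrality parameter: δ = d / √(1/n₁ + 1/n₂) = 0.7385 / √(1/46 + 1/28) = 3.0808
Critical value for a one-sided test at α = 0.02: z_α = 2.054.
Power = P(Z > 2.054 − δ) = Φ(1.027) = 0.8478.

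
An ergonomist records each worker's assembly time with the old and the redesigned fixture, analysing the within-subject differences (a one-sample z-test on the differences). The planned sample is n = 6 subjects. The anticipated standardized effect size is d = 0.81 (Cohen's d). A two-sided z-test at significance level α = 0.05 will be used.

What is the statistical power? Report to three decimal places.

Power ≈ 0.510

Noncentrality parameter: δ = d·√n = 0.81 × √6 = 1.9841
Critical value for a two-sided test at α = 0.05: z_{α/2} = 1.960.
Power = Φ(δ − 1.960) + Φ(−δ − 1.960) = Φ(0.024) + Φ(-3.944) = 0.5096 + 0.0000 = 0.5097.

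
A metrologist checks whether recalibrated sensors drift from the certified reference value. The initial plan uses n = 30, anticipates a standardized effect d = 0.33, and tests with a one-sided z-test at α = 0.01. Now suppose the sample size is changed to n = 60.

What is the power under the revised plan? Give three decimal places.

Power ≈ 0.591

With n = 60: δ = d·√n = 0.33 × √60 = 2.5562. Critical value z_{0.01} = 2.326.
Revised power = Φ(δ − 2.326) = Φ(0.230) = 0.5909.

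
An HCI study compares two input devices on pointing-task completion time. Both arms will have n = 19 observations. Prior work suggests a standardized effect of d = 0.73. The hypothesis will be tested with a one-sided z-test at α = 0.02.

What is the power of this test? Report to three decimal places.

Noncentrality parameter: δ = d·√(n/2) = 0.73 × √(19/2) = 2.2500
One-sided α = 0.02 → critical value z_{0.02} = 2.054.
Power = P(Z > 2.054 − δ) = Φ(0.196) = 0.5778.

Power ≈ 0.578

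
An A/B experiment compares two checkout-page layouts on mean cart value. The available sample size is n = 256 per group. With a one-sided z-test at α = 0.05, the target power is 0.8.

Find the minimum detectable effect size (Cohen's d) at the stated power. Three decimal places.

Required noncentrality: δ = z_{0.05} + z_{0.20} = 1.645 + 0.842 = 2.486.
δ = d·√(n/2) ⇒ d = δ/√(n/2) = 2.486/√(256/2) = 0.2198.

d ≈ 0.220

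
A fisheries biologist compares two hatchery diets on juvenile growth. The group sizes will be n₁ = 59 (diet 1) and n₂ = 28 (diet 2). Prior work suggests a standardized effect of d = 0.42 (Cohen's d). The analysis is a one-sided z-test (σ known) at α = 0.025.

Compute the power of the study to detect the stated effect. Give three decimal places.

Noncentrality parameter: δ = d / √(1/n₁ + 1/n₂) = 0.42 / √(1/59 + 1/28) = 1.8302
One-sided α = 0.025 → critical value z_{0.025} = 1.960.
Power = P(Z > 1.960 − δ) = Φ(-0.130) = 0.4484.

Power ≈ 0.448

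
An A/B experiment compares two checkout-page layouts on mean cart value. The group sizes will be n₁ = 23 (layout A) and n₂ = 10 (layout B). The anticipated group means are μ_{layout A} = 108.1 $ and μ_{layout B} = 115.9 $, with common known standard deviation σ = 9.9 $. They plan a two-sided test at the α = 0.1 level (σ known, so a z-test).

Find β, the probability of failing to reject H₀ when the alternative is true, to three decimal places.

β ≈ 0.332

Standardized effect: d = |μ_{layout A} − μ_{layout B}| / σ = |108.1 − 115.9| / 9.9 = 0.7879
Noncentrality parameter: δ = d / √(1/n₁ + 1/n₂) = 0.7879 / √(1/23 + 1/10) = 2.0800
Two-sided α = 0.1 → critical value z_{0.05} = 1.645.
Power = Φ(δ − 1.645) + Φ(−δ − 1.645) = Φ(0.435) + Φ(-3.725) = 0.6683 + 0.0001 = 0.6684.
Type II error: β = 1 − power = 1 − 0.6684 = 0.3316.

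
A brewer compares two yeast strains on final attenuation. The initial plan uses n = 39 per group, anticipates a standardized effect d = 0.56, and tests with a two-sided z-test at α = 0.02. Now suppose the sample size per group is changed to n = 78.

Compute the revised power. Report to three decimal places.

With n = 78 per group: δ = d·√(n/2) = 0.56 × √(78/2) = 3.4972. Critical value z_{0.01} = 2.326.
Revised power = Φ(δ − 2.326) + Φ(−δ − 2.326) = Φ(1.171) + Φ(-5.824) = 0.8792 + 0.0000 = 0.8792.

Power ≈ 0.879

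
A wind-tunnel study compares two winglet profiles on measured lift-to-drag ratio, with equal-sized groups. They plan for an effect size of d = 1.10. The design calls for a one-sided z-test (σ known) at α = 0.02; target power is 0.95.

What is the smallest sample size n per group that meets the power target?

n = 23 per group

For power 0.95 need Φ(δ − z_{0.02}) = 0.95, so δ = z_{0.02} + z_{0.05} = 2.054 + 1.645 = 3.699.
δ = d·√(n/2) ⇒ n = 2(δ/d)² = 2 × (3.699 / 1.10)² = 22.61.
Round up to the next whole unit.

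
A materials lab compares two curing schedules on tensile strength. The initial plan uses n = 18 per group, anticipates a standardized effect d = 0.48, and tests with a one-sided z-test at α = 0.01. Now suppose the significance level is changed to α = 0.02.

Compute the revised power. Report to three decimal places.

Power ≈ 0.270

δ = d·√(n/2) = 0.48 × √(18/2) = 1.4400 (unchanged). New critical value: z_{0.02} = 2.054.
Revised power = P(Z > 2.054 − δ) = Φ(-0.614) = 0.2697.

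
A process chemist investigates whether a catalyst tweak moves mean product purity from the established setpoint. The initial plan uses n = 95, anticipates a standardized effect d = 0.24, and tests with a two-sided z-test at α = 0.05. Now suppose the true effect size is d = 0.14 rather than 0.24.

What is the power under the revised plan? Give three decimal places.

Power ≈ 0.276

With d = 0.14: δ = d·√n = 0.14 × √95 = 1.3646. Critical value z_{0.025} = 1.960.
Revised power = Φ(δ − 1.960) + Φ(−δ − 1.960) = Φ(-0.595) + Φ(-3.325) = 0.2758 + 0.0004 = 0.2762.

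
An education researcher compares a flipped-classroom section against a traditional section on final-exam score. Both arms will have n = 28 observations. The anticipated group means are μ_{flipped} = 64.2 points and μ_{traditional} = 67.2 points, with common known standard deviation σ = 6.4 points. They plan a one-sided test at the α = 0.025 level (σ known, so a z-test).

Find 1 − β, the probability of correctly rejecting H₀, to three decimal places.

Power ≈ 0.418

Standardized effect: d = |μ_{flipped} − μ_{traditional}| / σ = |64.2 − 67.2| / 6.4 = 0.4688
Noncentrality parameter: δ = d·√(n/2) = 0.4688 × √(28/2) = 1.7539
One-sided α = 0.025 → critical value z_{0.025} = 1.960.
Power = P(Z > 1.960 − δ) = Φ(-0.206) = 0.4184.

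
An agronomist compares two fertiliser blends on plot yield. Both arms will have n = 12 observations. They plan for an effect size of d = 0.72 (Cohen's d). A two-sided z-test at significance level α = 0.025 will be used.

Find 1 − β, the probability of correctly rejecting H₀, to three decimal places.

Noncentrality parameter: δ = d·√(n/2) = 0.72 × √(12/2) = 1.7636
Critical value for a two-sided test at α = 0.025: z_{α/2} = 2.241.
Power = Φ(δ − 2.241) + Φ(−δ − 2.241) = Φ(-0.478) + Φ(-4.005) = 0.3164 + 0.0000 = 0.3164.

Power ≈ 0.316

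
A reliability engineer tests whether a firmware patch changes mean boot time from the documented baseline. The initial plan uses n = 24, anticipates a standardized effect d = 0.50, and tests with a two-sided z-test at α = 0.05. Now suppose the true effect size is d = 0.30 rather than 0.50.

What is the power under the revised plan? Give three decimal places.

Power ≈ 0.312

With d = 0.30: δ = d·√n = 0.30 × √24 = 1.4697. Critical value z_{0.025} = 1.960.
Revised power = Φ(δ − 1.960) + Φ(−δ − 1.960) = Φ(-0.490) + Φ(-3.430) = 0.3120 + 0.0003 = 0.3123.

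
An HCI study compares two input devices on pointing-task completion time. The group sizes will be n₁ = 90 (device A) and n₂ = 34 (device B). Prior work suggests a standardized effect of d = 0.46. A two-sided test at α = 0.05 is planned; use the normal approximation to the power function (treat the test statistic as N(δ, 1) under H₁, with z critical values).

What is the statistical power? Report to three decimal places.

Power ≈ 0.627

Noncentrality parameter: δ = d / √(1/n₁ + 1/n₂) = 0.46 / √(1/90 + 1/34) = 2.2851
Two-sided α = 0.05 → critical value z_{0.025} = 1.960.
Power = Φ(δ − 1.960) + Φ(−δ − 1.960) = Φ(0.325) + Φ(-4.245) = 0.6275 + 0.0000 = 0.6275.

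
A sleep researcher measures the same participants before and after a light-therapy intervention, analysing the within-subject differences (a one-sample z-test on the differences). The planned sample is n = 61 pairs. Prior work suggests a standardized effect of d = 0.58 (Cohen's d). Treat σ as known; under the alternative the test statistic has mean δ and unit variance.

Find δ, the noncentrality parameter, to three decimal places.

δ = d·√n = 0.58 × √61 = 4.5299

δ ≈ 4.530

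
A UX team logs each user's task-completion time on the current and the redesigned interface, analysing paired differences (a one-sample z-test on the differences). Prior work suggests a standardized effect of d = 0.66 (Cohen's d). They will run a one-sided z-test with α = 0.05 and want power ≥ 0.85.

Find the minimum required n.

n = 17

For power 0.85 need Φ(δ − z_{0.05}) = 0.85, so δ = z_{0.05} + z_{0.15} = 1.645 + 1.036 = 2.681.
δ = d·√n ⇒ n = (δ/d)² = (2.681 / 0.66)² = 16.50.
Round up to the next whole unit.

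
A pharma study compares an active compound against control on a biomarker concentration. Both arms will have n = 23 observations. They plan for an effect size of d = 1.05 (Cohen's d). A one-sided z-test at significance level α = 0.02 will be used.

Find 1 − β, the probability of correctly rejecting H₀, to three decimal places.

Power ≈ 0.934

Noncentrality parameter: δ = d·√(n/2) = 1.05 × √(23/2) = 3.5607
Critical value for a one-sided test at α = 0.02: z_α = 2.054.
Power = Φ(δ − 2.054) = Φ(1.507) = 0.9341.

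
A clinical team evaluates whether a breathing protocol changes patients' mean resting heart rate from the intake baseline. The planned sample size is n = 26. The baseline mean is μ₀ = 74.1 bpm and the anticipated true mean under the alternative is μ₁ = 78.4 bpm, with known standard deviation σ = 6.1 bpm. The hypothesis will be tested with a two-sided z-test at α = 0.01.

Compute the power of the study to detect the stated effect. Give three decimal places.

Standardized effect: d = |μ₁ − μ₀| / σ = |78.4 − 74.1| / 6.1 = 0.7049
Noncentrality parameter: δ = d·√n = 0.7049 × √26 = 3.5944
Critical value for a two-sided test at α = 0.01: z_{α/2} = 2.576.
Power = Φ(δ − 2.576) + Φ(−δ − 2.576) = Φ(1.019) + Φ(-6.170) = 0.8458 + 0.0000 = 0.8458.

Power ≈ 0.846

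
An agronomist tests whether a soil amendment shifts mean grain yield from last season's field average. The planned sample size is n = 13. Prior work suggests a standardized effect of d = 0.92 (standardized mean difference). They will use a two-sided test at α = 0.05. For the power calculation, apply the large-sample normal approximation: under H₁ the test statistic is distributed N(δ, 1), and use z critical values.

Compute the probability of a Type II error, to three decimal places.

Noncentrality parameter: δ = d·√n = 0.92 × √13 = 3.3171
Two-sided α = 0.05 → critical value z_{0.025} = 1.960.
Power = Φ(δ − 1.960) + Φ(−δ − 1.960) = Φ(1.357) + Φ(-5.277) = 0.9126 + 0.0000 = 0.9126.
Type II error: β = 1 − power = 1 − 0.9126 = 0.0874.

β ≈ 0.087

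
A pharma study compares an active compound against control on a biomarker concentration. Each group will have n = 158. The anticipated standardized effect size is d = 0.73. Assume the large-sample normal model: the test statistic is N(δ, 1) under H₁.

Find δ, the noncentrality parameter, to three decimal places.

The noncentrality parameter scales effect size by the design's sample-size factor: δ = d·√(n/2) = 0.73 × √(158/2) = 6.4884

δ ≈ 6.488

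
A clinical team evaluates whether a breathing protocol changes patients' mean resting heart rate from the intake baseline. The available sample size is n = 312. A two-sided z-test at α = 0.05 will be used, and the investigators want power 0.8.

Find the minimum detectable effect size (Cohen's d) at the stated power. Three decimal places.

d ≈ 0.159

Need Φ(δ − 1.960) = 0.8, so δ = 1.960 + 0.842 = 2.802.
(The second rejection-region term Φ(−δ − z_{α/2}) is negligible and dropped.)
δ = d·√n ⇒ d = δ/√n = 2.802/√312 = 0.1586.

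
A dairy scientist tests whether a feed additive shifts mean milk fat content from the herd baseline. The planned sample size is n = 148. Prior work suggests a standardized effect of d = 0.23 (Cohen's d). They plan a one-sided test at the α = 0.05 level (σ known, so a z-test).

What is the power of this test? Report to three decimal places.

Power ≈ 0.876

Noncentrality parameter: δ = d·√n = 0.23 × √148 = 2.7981
Critical value for a one-sided test at α = 0.05: z_α = 1.645.
Power = P(Z > 1.645 − δ) = Φ(1.153) = 0.8756.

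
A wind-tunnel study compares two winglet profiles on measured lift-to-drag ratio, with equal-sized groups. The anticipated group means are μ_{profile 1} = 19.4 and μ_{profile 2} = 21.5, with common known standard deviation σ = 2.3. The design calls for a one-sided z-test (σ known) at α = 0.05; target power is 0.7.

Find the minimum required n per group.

n = 12 per group

Standardized effect: d = |μ_{profile 1} − μ_{profile 2}| / σ = |19.4 − 21.5| / 2.3 = 0.9130
For power 0.7 need Φ(δ − z_{0.05}) = 0.7, so δ = z_{0.05} + z_{0.30} = 1.645 + 0.524 = 2.169.
δ = d·√(n/2) ⇒ n = 2(δ/d)² = 2 × (2.169 / 0.9130)² = 11.29.
Round up to the next whole unit.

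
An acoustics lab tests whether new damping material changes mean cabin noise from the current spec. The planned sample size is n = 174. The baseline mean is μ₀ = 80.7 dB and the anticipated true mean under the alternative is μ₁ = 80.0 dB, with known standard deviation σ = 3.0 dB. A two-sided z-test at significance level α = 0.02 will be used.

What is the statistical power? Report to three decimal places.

Standardized effect: d = |μ₁ − μ₀| / σ = |80.0 − 80.7| / 3.0 = 0.2333
Noncentrality parameter: δ = d·√n = 0.2333 × √174 = 3.0779
Critical value for a two-sided test at α = 0.02: z_{α/2} = 2.326.
Power = Φ(δ − 2.326) + Φ(−δ − 2.326) = Φ(0.752) + Φ(-5.404) = 0.7738 + 0.0000 = 0.7738.

Power ≈ 0.774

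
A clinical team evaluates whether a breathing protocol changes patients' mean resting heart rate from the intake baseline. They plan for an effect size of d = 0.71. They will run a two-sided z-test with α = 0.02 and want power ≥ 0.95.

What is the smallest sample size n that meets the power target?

For power 0.95 need Φ(δ − z_{0.01}) = 0.95, so δ = z_{0.01} + z_{0.05} = 2.326 + 1.645 = 3.971.
(The Φ(−δ − z_{α/2}) term is vanishingly small for δ > 0 and is dropped in the standard sample-size formula.)
δ = d·√n ⇒ n = (δ/d)² = (3.971 / 0.71)² = 31.28.
Rounding up, n = 32.

n = 32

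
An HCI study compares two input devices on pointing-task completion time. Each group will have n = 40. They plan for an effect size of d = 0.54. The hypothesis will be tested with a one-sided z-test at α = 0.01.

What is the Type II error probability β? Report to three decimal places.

β ≈ 0.465

Noncentrality parameter: δ = d·√(n/2) = 0.54 × √(40/2) = 2.4150
One-sided α = 0.01 → critical value z_{0.01} = 2.326.
Power = Φ(δ − 2.326) = Φ(0.089) = 0.5353.
Type II error: β = 1 − power = 1 − 0.5353 = 0.4647.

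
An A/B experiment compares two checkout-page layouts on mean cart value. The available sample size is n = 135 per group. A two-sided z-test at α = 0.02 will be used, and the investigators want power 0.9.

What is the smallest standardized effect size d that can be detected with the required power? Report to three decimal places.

d ≈ 0.439

Need Φ(δ − 2.326) = 0.9, so δ = 2.326 + 1.282 = 3.608.
(The second rejection-region term Φ(−δ − z_{α/2}) is negligible and dropped.)
δ = d·√(n/2) ⇒ d = δ/√(n/2) = 3.608/√(135/2) = 0.4391.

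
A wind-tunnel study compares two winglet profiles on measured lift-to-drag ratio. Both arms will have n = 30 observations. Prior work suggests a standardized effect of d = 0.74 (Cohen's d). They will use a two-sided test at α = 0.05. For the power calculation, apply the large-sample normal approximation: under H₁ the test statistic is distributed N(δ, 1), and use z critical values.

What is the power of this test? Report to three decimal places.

Power ≈ 0.818

Noncentrality parameter: λ = d·√(n/2) = 0.74 × √(30/2) = 2.8660
Two-sided α = 0.05 → critical value z_{0.025} = 1.960.
Power = Φ(λ − 1.960) + Φ(−λ − 1.960) = Φ(0.906) + Φ(-4.826) = 0.8175 + 0.0000 = 0.8175.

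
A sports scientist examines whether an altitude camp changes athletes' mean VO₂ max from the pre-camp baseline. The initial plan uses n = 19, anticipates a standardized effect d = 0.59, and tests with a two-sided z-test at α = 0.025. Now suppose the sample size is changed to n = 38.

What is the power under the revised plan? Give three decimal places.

With n = 38: δ = d·√n = 0.59 × √38 = 3.6370. Critical value z_{0.0125} = 2.241.
Revised power = Φ(δ − 2.241) + Φ(−δ − 2.241) = Φ(1.396) + Φ(-5.878) = 0.9186 + 0.0000 = 0.9186.

Power ≈ 0.919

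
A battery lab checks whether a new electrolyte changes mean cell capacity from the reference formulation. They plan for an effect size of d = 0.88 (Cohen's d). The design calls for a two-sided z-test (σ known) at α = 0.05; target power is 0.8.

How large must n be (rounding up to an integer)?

n = 11

Set Φ(δ − 1.960) = 0.8; then δ − 1.960 = Φ⁻¹(0.8) = 0.842, giving δ = 2.802.
(Ignoring the negligible lower-tail rejection probability gives the usual closed-form inversion.)
δ = d·√n ⇒ n = (δ/d)² = (2.802 / 0.88)² = 10.14.
Round up to the next whole unit.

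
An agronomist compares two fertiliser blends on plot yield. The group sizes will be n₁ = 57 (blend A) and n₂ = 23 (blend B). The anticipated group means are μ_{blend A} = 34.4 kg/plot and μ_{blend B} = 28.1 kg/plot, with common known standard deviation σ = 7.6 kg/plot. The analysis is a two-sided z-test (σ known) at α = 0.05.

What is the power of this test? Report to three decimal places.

Power ≈ 0.919

Standardized effect: d = |μ_{blend A} − μ_{blend B}| / σ = |34.4 − 28.1| / 7.6 = 0.8289
Noncentrality parameter: λ = d / √(1/n₁ + 1/n₂) = 0.8289 / √(1/57 + 1/23) = 3.3557
Critical value for a two-sided test at α = 0.05: z_{α/2} = 1.960.
Power = Φ(λ − 1.960) + Φ(−λ − 1.960) = Φ(1.396) + Φ(-5.316) = 0.9186 + 0.0000 = 0.9186.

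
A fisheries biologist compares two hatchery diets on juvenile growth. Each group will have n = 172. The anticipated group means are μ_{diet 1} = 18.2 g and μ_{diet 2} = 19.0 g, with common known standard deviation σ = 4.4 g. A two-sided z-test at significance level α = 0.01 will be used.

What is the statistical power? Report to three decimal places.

Power ≈ 0.187

Standardized effect: d = |μ_{diet 1} − μ_{diet 2}| / σ = |18.2 − 19.0| / 4.4 = 0.1818
Noncentrality parameter: δ = d·√(n/2) = 0.1818 × √(172/2) = 1.6861
Two-sided α = 0.01 → critical value z_{0.005} = 2.576.
Power = Φ(δ − 2.576) + Φ(−δ − 2.576) = Φ(-0.890) + Φ(-4.262) = 0.1868 + 0.0000 = 0.1868.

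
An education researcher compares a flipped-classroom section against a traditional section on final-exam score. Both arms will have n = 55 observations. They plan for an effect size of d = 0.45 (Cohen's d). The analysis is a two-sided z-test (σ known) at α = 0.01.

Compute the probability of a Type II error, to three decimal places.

β ≈ 0.586

Noncentrality parameter: δ = d·√(n/2) = 0.45 × √(55/2) = 2.3598
Critical value for a two-sided test at α = 0.01: z_{α/2} = 2.576.
Power = Φ(δ − 2.576) + Φ(−δ − 2.576) = Φ(-0.216) + Φ(-4.936) = 0.4145 + 0.0000 = 0.4145.
Type II error: β = 1 − power = 1 − 0.4145 = 0.5855.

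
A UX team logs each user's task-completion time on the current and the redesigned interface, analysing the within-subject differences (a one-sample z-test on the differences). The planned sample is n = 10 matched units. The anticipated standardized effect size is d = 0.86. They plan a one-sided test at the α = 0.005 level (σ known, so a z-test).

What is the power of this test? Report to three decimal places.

Noncentrality parameter: δ = d·√n = 0.86 × √10 = 2.7196
One-sided α = 0.005 → critical value z_{0.005} = 2.576.
Power = Φ(δ − 2.576) = Φ(0.144) = 0.5571.

Power ≈ 0.557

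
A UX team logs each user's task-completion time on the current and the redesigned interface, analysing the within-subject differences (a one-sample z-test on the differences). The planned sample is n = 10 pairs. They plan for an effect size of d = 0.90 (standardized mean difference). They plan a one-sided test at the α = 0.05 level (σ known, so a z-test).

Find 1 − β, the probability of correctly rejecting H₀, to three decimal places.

Noncentrality parameter: δ = d·√n = 0.90 × √10 = 2.8460
Critical value for a one-sided test at α = 0.05: z_α = 1.645.
Power = P(Z > 1.645 − δ) = Φ(1.201) = 0.8852.

Power ≈ 0.885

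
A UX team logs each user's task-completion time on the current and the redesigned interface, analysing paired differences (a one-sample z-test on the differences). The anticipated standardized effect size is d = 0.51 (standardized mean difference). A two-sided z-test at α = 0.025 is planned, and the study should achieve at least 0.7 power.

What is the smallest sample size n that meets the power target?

Set Φ(δ − 2.241) = 0.7; then δ − 2.241 = Φ⁻¹(0.7) = 0.524, giving δ = 2.766.
(For δ > 0 the lower-tail rejection region contributes negligibly to power, so the one-term inversion is standard.)
δ = d·√n ⇒ n = (δ/d)² = (2.766 / 0.51)² = 29.41.
Round up to the next whole unit.

n = 30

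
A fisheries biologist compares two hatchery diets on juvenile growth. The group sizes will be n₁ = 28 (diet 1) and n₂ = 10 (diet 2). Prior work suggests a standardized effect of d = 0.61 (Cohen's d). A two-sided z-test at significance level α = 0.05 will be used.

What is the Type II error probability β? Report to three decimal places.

Noncentrality parameter: λ = d / √(1/n₁ + 1/n₂) = 0.61 / √(1/28 + 1/10) = 1.6558
Critical value for a two-sided test at α = 0.05: z_{α/2} = 1.960.
Power = Φ(λ − 1.960) + Φ(−λ − 1.960) = Φ(-0.304) + Φ(-3.616) = 0.3805 + 0.0001 = 0.3807.
Type II error: β = 1 − power = 1 − 0.3807 = 0.6193.

β ≈ 0.619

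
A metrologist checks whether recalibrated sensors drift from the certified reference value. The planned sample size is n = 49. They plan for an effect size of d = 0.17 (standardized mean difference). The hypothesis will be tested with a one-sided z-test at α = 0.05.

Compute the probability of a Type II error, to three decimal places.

Noncentrality parameter: δ = d·√n = 0.17 × √49 = 1.1900
Critical value for a one-sided test at α = 0.05: z_α = 1.645.
Power = Φ(δ − 1.645) = Φ(-0.455) = 0.3246.
Type II error: β = 1 − power = 1 − 0.3246 = 0.6754.

β ≈ 0.675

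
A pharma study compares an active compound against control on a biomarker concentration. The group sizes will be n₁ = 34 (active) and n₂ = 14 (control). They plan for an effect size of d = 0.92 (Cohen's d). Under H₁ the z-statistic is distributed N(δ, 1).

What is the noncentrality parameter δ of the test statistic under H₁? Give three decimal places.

The noncentrality parameter scales effect size by the design's sample-size factor: δ = d / √(1/n₁ + 1/n₂) = 0.92 / √(1/34 + 1/14) = 2.8971

δ ≈ 2.897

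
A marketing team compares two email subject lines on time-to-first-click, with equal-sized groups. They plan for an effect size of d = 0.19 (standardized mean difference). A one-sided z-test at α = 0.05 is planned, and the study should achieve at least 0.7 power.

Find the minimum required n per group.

n = 261 per group

For power 0.7 need Φ(δ − z_{0.05}) = 0.7, so δ = z_{0.05} + z_{0.30} = 1.645 + 0.524 = 2.169.
δ = d·√(n/2) ⇒ n = 2(δ/d)² = 2 × (2.169 / 0.19)² = 260.70.
Rounding up, n = 261 per group.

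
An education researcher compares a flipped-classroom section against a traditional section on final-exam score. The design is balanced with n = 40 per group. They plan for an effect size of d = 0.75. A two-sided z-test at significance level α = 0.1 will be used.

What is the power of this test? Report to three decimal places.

Noncentrality parameter: δ = d·√(n/2) = 0.75 × √(40/2) = 3.3541
Critical value for a two-sided test at α = 0.1: z_{α/2} = 1.645.
Power = Φ(δ − 1.645) + Φ(−δ − 1.645) = Φ(1.709) + Φ(-4.999) = 0.9563 + 0.0000 = 0.9563.

Power ≈ 0.956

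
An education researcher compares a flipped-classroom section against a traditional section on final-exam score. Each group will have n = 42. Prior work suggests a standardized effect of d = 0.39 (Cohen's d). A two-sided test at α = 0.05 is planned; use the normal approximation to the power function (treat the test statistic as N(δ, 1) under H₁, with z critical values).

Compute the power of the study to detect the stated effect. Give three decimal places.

Power ≈ 0.432

Noncentrality parameter: δ = d·√(n/2) = 0.39 × √(42/2) = 1.7872
Critical value for a two-sided test at α = 0.05: z_{α/2} = 1.960.
Power = Φ(δ − 1.960) + Φ(−δ − 1.960) = Φ(-0.173) + Φ(-3.747) = 0.4314 + 0.0001 = 0.4315.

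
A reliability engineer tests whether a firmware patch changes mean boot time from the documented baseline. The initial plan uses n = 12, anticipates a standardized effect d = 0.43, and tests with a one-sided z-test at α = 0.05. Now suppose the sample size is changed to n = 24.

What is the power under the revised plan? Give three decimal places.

With n = 24: δ = d·√n = 0.43 × √24 = 2.1066. Critical value z_{0.05} = 1.645.
Revised power = P(Z > 1.645 − δ) = Φ(0.462) = 0.6779.

Power ≈ 0.678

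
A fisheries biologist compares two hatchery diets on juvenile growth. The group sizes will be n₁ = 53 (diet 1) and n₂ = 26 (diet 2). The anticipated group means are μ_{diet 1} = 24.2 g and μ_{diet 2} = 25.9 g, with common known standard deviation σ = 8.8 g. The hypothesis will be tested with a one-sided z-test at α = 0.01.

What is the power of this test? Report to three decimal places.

Standardized effect: d = |μ_{diet 1} − μ_{diet 2}| / σ = |24.2 − 25.9| / 8.8 = 0.1932
Noncentrality parameter: δ = d / √(1/n₁ + 1/n₂) = 0.1932 / √(1/53 + 1/26) = 0.8068
One-sided α = 0.01 → critical value z_{0.01} = 2.326.
Power = P(Z > 2.326 − δ) = Φ(-1.520) = 0.0643.

Power ≈ 0.064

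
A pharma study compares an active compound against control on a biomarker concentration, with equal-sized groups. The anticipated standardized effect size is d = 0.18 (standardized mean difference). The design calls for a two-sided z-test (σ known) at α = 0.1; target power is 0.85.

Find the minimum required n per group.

n = 444 per group

Set Φ(δ − 1.645) = 0.85; then δ − 1.645 = Φ⁻¹(0.85) = 1.036, giving δ = 2.681.
(Ignoring the negligible lower-tail rejection probability gives the usual closed-form inversion.)
δ = d·√(n/2) ⇒ n = 2(δ/d)² = 2 × (2.681 / 0.18)² = 443.78.
Round up to the next whole unit.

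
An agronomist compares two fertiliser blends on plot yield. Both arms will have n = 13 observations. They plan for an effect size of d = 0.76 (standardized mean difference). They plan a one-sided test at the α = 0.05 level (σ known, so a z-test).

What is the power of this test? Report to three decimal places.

Noncentrality parameter: δ = d·√(n/2) = 0.76 × √(13/2) = 1.9376
Critical value for a one-sided test at α = 0.05: z_α = 1.645.
Power = P(Z > 1.645 − δ) = Φ(0.293) = 0.6152.

Power ≈ 0.615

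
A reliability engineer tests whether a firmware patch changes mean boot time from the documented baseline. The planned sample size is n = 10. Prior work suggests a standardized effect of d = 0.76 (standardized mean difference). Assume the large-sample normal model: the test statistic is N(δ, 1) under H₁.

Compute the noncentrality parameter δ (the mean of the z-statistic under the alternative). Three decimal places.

δ ≈ 2.403

The noncentrality parameter scales effect size by the design's sample-size factor: δ = d·√n = 0.76 × √10 = 2.4033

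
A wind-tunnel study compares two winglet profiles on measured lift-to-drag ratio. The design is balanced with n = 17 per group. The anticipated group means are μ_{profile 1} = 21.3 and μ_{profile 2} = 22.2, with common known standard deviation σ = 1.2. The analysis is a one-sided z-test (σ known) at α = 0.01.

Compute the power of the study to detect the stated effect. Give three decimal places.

Standardized effect: d = |μ_{profile 1} − μ_{profile 2}| / σ = |21.3 − 22.2| / 1.2 = 0.7500
Noncentrality parameter: δ = d·√(n/2) = 0.7500 × √(17/2) = 2.1866
Critical value for a one-sided test at α = 0.01: z_α = 2.326.
Power = Φ(δ − 2.326) = Φ(-0.140) = 0.4444.

Power ≈ 0.444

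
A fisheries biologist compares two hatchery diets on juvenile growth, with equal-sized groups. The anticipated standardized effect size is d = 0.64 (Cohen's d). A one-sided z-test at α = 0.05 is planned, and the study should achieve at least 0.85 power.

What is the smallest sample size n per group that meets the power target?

Set Φ(δ − 1.645) = 0.85; then δ − 1.645 = Φ⁻¹(0.85) = 1.036, giving δ = 2.681.
δ = d·√(n/2) ⇒ n = 2(δ/d)² = 2 × (2.681 / 0.64)² = 35.10.
Rounding up, n = 36 per group.

n = 36 per group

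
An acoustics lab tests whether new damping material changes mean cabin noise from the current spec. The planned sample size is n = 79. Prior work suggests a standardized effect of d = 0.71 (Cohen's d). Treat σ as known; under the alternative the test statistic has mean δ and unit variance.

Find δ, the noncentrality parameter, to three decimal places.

δ ≈ 6.311

δ = d·√n = 0.71 × √79 = 6.3106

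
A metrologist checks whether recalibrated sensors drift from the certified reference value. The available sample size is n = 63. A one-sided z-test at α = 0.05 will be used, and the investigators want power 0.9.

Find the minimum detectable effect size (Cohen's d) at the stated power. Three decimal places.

d ≈ 0.369

Need Φ(δ − 1.645) = 0.9, so δ = 1.645 + 1.282 = 2.926.
δ = d·√n ⇒ d = δ/√n = 2.926/√63 = 0.3687.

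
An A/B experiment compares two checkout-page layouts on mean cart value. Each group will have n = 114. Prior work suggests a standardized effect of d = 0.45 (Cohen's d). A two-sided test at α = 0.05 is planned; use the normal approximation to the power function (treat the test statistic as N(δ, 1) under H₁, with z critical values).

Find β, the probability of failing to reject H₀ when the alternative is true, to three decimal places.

Noncentrality parameter: δ = d·√(n/2) = 0.45 × √(114/2) = 3.3974
Two-sided α = 0.05 → critical value z_{0.025} = 1.960.
Power = Φ(δ − 1.960) + Φ(−δ − 1.960) = Φ(1.437) + Φ(-5.357) = 0.9247 + 0.0000 = 0.9247.
Type II error: β = 1 − power = 1 − 0.9247 = 0.0753.

β ≈ 0.075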